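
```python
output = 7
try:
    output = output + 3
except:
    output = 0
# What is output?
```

Step-by-step execution trace:
1. output starts at 7.
2. try: `output = output + 3` → output = 10. No exception raised.
3. `except` is skipped.
Result: 10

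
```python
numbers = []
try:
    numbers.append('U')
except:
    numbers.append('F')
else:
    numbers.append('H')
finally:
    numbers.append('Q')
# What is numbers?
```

Step-by-step execution trace:
1. try: `numbers.append('U')` → numbers = ['U']. No exception raised.
2. `except` is skipped.
3. `else` runs: `numbers.append('H')` → numbers = ['U', 'H'].
4. `finally` always runs: `numbers.append('Q')` → numbers = ['U', 'H', 'Q'].
Result: ['U', 'H', 'Q']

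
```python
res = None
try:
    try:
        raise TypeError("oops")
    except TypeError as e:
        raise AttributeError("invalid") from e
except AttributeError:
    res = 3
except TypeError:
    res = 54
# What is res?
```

Step-by-step execution trace:
1. Inner try raises TypeError; inner `except TypeError as e` catches it.
2. `raise AttributeError(...) from e` raises AttributeError (TypeError is attached as __cause__, but only AttributeError is active).
3. Outer `except AttributeError` matches → res = 3.
4. `except TypeError` is not reached.
Result: 3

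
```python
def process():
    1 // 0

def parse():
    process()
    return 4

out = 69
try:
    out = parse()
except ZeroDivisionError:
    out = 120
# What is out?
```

Step-by-step execution trace:
1. out starts at 69.
2. try: `parse()` calls `process()`.
3. `process()` evaluates `1 // 0`, which raises ZeroDivisionError; it propagates through parse (uncaught).
4. `return 4` in parse is not reached; the assignment to out does not complete.
5. `except ZeroDivisionError` matches → out = 120.
Result: 120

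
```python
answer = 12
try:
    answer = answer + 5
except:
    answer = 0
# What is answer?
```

Step-by-step execution trace:
1. answer starts at 12.
2. try: `answer = answer + 5` → answer = 17. No exception raised.
3. `except` is skipped.
Result: 17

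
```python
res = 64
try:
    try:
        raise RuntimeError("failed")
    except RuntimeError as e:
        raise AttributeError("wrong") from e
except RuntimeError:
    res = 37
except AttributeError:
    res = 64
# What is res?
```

Step-by-step execution trace:
1. Inner try raises RuntimeError; inner `except RuntimeError as e` catches it.
2. `raise AttributeError(...) from e` raises AttributeError (RuntimeError is attached as __cause__, but only AttributeError is active).
3. Outer `except RuntimeError` does not match AttributeError; skipped.
4. Outer `except AttributeError` matches → res = 64.
Result: 64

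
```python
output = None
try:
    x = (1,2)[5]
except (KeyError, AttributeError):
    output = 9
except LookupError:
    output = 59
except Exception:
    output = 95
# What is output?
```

Step-by-step execution trace:
1. `x = (1,2)[5]` raises IndexError.
2. `except (KeyError, AttributeError)` does not match IndexError; skipped.
3. `except LookupError` matches (IndexError is a subclass of LookupError) → output = 59.
4. `except Exception` is not reached.
Result: 59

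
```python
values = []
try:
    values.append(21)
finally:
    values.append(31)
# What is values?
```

Step-by-step execution trace:
1. try: `values.append(21)` → values = [21].
2. The try body completes without raising.
3. finally always runs: `values.append(31)` → values = [21, 31].
Result: [21, 31]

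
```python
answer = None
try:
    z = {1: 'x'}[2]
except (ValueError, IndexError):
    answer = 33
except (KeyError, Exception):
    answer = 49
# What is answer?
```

Step-by-step execution trace:
1. `z = {1: 'x'}[2]` raises KeyError.
2. `except (ValueError, IndexError)` does not match KeyError; skipped.
3. `except (KeyError, Exception)` matches (KeyError is in the tuple) → answer = 49.
Result: 49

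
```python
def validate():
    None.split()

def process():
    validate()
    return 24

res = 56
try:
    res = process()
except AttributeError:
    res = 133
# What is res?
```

Step-by-step execution trace:
1. res starts at 56.
2. try: `process()` calls `validate()`.
3. `validate()` evaluates `None.split()`, which raises AttributeError; it propagates through process (uncaught).
4. `return 24` in process is not reached; the assignment to res does not complete.
5. `except AttributeError` matches → res = 133.
Result: 133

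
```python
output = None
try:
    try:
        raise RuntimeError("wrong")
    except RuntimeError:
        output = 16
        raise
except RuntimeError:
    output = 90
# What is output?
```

Step-by-step execution trace:
1. Inner try: `raise RuntimeError("wrong")` raises RuntimeError.
2. Inner `except RuntimeError` matches → output = 16.
3. bare `raise` re-raises the same RuntimeError.
4. Outer `except RuntimeError` matches → output = 90.
Result: 90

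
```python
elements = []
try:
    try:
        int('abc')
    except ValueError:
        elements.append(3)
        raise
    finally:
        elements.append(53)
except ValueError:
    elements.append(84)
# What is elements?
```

Step-by-step execution trace:
1. Inner try: `int('abc')` raises ValueError.
2. Inner `except ValueError` matches → `elements.append(3)` → elements = [3].
3. bare `raise` re-raises ValueError.
4. Inner `finally` runs during unwinding: `elements.append(53)` → elements = [3, 53].
5. Outer `except ValueError` matches → `elements.append(84)` → elements = [3, 53, 84].
Result: [3, 53, 84]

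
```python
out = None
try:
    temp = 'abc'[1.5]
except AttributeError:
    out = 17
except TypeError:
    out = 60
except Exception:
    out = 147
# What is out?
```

Step-by-step execution trace:
1. `temp = 'abc'[1.5]` raises TypeError.
2. `except AttributeError` does not match TypeError; skipped.
3. `except TypeError` matches → out = 60.
4. Remaining except clauses are skipped.
Result: 60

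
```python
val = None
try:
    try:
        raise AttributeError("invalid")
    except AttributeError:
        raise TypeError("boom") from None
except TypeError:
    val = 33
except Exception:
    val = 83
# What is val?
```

Step-by-step execution trace:
1. Inner try raises AttributeError; inner `except AttributeError` catches it.
2. `raise TypeError(...) from None` raises TypeError (from None suppresses __context__, but the active exception is still TypeError).
3. Outer `except TypeError` matches → val = 33.
4. `except Exception` is not reached.
Result: 33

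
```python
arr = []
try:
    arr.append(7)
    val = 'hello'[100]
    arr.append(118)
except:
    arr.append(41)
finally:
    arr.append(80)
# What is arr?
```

Step-by-step execution trace:
1. try: `arr.append(7)` → arr = [7].
2. `val = 'hello'[100]` raises IndexError; `arr.append(118)` is not reached.
3. bare `except` matches → `arr.append(41)` → arr = [7, 41].
4. finally always runs: `arr.append(80)` → arr = [7, 41, 80].
Result: [7, 41, 80]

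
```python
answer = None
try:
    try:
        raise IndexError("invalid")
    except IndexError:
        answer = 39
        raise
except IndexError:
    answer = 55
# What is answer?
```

Step-by-step execution trace:
1. Inner try: `raise IndexError("invalid")` raises IndexError.
2. Inner `except IndexError` matches → answer = 39.
3. bare `raise` re-raises the same IndexError.
4. Outer `except IndexError` matches → answer = 55.
Result: 55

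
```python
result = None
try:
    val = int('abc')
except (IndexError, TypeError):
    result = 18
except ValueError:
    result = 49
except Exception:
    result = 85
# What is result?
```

Step-by-step execution trace:
1. `val = int('abc')` raises ValueError.
2. `except (IndexError, TypeError)` does not match ValueError; skipped.
3. `except ValueError` matches (exact type match) → result = 49.
4. `except Exception` is not reached.
Result: 49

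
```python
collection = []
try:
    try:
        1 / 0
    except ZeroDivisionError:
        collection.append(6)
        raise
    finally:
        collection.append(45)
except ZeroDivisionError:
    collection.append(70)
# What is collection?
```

Step-by-step execution trace:
1. Inner try: `1 / 0` raises ZeroDivisionError.
2. Inner `except ZeroDivisionError` matches → `collection.append(6)` → collection = [6].
3. bare `raise` re-raises ZeroDivisionError.
4. Inner `finally` runs during unwinding: `collection.append(45)` → collection = [6, 45].
5. Outer `except ZeroDivisionError` matches → `collection.append(70)` → collection = [6, 45, 70].
Result: [6, 45, 70]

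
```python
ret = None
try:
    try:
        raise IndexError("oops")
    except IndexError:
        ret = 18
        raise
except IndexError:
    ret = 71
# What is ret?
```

Step-by-step execution trace:
1. Inner try: `raise IndexError("oops")` raises IndexError.
2. Inner `except IndexError` matches → ret = 18.
3. bare `raise` re-raises the same IndexError.
4. Outer `except IndexError` matches → ret = 71.
Result: 71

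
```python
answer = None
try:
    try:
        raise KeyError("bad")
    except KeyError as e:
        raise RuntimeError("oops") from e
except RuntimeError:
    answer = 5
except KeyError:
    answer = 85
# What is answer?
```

Step-by-step execution trace:
1. Inner try raises KeyError; inner `except KeyError as e` catches it.
2. `raise RuntimeError(...) from e` raises RuntimeError (KeyError is attached as __cause__, but only RuntimeError is active).
3. Outer `except RuntimeError` matches → answer = 5.
4. `except KeyError` is not reached.
Result: 5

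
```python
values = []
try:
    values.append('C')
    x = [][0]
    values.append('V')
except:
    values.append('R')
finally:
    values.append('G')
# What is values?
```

Step-by-step execution trace:
1. try: `values.append('C')` → values = ['C'].
2. `x = [][0]` raises IndexError; `values.append('V')` is not reached.
3. bare `except` matches → `values.append('R')` → values = ['C', 'R'].
4. finally always runs: `values.append('G')` → values = ['C', 'R', 'G'].
Result: ['C', 'R', 'G']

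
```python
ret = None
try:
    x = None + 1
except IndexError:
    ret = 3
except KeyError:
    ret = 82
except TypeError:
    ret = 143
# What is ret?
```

Step-by-step execution trace:
1. `x = None + 1` raises TypeError.
2. `except IndexError` does not match TypeError; skipped.
3. `except KeyError` does not match TypeError; skipped.
4. `except TypeError` matches → ret = 143.
Result: 143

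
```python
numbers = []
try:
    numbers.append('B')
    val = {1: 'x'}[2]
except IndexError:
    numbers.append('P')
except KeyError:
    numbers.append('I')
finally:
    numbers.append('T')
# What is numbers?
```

Step-by-step execution trace:
1. try: `numbers.append('B')` → numbers = ['B'].
2. `val = {1: 'x'}[2]` raises KeyError.
3. `except IndexError` does not match KeyError; skipped.
4. `except KeyError` matches → `numbers.append('I')` → numbers = ['B', 'I'].
5. finally always runs: `numbers.append('T')` → numbers = ['B', 'I', 'T'].
Result: ['B', 'I', 'T']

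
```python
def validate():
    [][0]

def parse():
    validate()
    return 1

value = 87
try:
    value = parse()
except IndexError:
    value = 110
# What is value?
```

Step-by-step execution trace:
1. value starts at 87.
2. try: `parse()` calls `validate()`.
3. `validate()` evaluates `[][0]`, which raises IndexError; it propagates through parse (uncaught).
4. `return 1` in parse is not reached; the assignment to value does not complete.
5. `except IndexError` matches → value = 110.
Result: 110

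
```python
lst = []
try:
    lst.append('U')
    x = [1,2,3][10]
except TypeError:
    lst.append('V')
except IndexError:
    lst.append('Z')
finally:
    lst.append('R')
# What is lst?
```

Step-by-step execution trace:
1. try: `lst.append('U')` → lst = ['U'].
2. `x = [1,2,3][10]` raises IndexError.
3. `except TypeError` does not match IndexError; skipped.
4. `except IndexError` matches → `lst.append('Z')` → lst = ['U', 'Z'].
5. finally always runs: `lst.append('R')` → lst = ['U', 'Z', 'R'].
Result: ['U', 'Z', 'R']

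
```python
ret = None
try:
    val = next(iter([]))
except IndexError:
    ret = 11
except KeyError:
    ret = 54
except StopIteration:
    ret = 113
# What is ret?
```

Step-by-step execution trace:
1. `val = next(iter([]))` raises StopIteration.
2. `except IndexError` does not match StopIteration; skipped.
3. `except KeyError` does not match StopIteration; skipped.
4. `except StopIteration` matches → ret = 113.
Result: 113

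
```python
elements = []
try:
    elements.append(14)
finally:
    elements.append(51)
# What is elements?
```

Step-by-step execution trace:
1. try: `elements.append(14)` → elements = [14].
2. The try body completes without raising.
3. finally always runs: `elements.append(51)` → elements = [14, 51].
Result: [14, 51]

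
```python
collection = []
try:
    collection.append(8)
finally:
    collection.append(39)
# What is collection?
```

Step-by-step execution trace:
1. try: `collection.append(8)` → collection = [8].
2. The try body completes without raising.
3. finally always runs: `collection.append(39)` → collection = [8, 39].
Result: [8, 39]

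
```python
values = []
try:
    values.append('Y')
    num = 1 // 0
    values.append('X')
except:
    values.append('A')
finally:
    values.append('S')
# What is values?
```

Step-by-step execution trace:
1. try: `values.append('Y')` → values = ['Y'].
2. `num = 1 // 0` raises ZeroDivisionError; `values.append('X')` is not reached.
3. bare `except` matches → `values.append('A')` → values = ['Y', 'A'].
4. finally always runs: `values.append('S')` → values = ['Y', 'A', 'S'].
Result: ['Y', 'A', 'S']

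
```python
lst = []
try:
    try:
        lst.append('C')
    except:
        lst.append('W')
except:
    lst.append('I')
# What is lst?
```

Step-by-step execution trace:
1. Inner try: `lst.append('C')` → lst = ['C']. No exception raised.
2. Inner `except` is skipped.
3. Inner try completes normally; outer `except` is skipped.
Result: ['C']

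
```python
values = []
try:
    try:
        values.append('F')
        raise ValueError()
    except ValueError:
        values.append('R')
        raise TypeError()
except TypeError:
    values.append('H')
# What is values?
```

Step-by-step execution trace:
1. Inner try: `values.append('F')` → values = ['F'].
2. `raise ValueError()` raises ValueError.
3. Inner `except ValueError` matches → `values.append('R')` → values = ['F', 'R'].
4. `raise TypeError()` raises TypeError; propagates to outer try.
5. Outer `except TypeError` matches → `values.append('H')` → values = ['F', 'R', 'H'].
Result: ['F', 'R', 'H']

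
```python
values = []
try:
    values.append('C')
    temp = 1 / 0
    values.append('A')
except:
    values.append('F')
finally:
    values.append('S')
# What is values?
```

Step-by-step execution trace:
1. try: `values.append('C')` → values = ['C'].
2. `temp = 1 / 0` raises ZeroDivisionError; `values.append('A')` is not reached.
3. bare `except` matches → `values.append('F')` → values = ['C', 'F'].
4. finally always runs: `values.append('S')` → values = ['C', 'F', 'S'].
Result: ['C', 'F', 'S']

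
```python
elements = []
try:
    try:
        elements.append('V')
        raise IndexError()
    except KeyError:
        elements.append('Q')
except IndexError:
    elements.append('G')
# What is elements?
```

Step-by-step execution trace:
1. Inner try: `elements.append('V')` → elements = ['V'].
2. `raise IndexError()` raises IndexError.
3. Inner `except KeyError` does not match IndexError; exception propagates to outer try.
4. Outer `except IndexError` matches → `elements.append('G')` → elements = ['V', 'G'].
Result: ['V', 'G']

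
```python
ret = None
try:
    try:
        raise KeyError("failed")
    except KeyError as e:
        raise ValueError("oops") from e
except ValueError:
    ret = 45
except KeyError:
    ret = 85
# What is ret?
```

Step-by-step execution trace:
1. Inner try raises KeyError; inner `except KeyError as e` catches it.
2. `raise ValueError(...) from e` raises ValueError (KeyError is attached as __cause__, but only ValueError is active).
3. Outer `except ValueError` matches → ret = 45.
4. `except KeyError` is not reached.
Result: 45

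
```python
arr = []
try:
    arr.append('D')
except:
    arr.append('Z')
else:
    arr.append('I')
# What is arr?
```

Step-by-step execution trace:
1. try: `arr.append('D')` → arr = ['D']. No exception raised.
2. `except` is skipped.
3. `else` runs (try completed without exception): `arr.append('I')` → arr = ['D', 'I'].
Result: ['D', 'I']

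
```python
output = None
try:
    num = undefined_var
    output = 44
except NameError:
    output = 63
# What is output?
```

Step-by-step execution trace:
1. `num = undefined_var` raises NameError.
2. `output = 44` is not reached.
3. `except NameError` matches → output = 63.
Result: 63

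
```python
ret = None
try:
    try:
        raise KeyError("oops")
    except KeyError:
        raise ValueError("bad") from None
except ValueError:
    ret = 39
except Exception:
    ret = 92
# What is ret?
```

Step-by-step execution trace:
1. Inner try raises KeyError; inner `except KeyError` catches it.
2. `raise ValueError(...) from None` raises ValueError (from None suppresses __context__, but the active exception is still ValueError).
3. Outer `except ValueError` matches → ret = 39.
4. `except Exception` is not reached.
Result: 39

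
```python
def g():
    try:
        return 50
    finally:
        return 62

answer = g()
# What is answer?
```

Step-by-step execution trace:
1. `g()` enters try: `return 50` sets pending return value 50.
2. Before returning, `finally: return 62` runs and overrides the pending return.
3. g() returns 62 → answer = 62.
Result: 62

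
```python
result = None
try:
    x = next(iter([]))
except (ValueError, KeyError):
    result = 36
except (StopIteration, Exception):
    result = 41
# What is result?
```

Step-by-step execution trace:
1. `x = next(iter([]))` raises StopIteration.
2. `except (ValueError, KeyError)` does not match StopIteration; skipped.
3. `except (StopIteration, Exception)` matches (StopIteration is in the tuple) → result = 41.
Result: 41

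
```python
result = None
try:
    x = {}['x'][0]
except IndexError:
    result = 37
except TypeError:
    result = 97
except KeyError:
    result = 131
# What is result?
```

Step-by-step execution trace:
1. `x = {}['x'][0]` raises KeyError.
2. `except IndexError` does not match KeyError; skipped.
3. `except TypeError` does not match KeyError; skipped.
4. `except KeyError` matches → result = 131.
Result: 131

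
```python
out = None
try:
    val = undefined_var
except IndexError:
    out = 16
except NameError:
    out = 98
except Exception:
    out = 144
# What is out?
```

Step-by-step execution trace:
1. `val = undefined_var` raises NameError.
2. `except IndexError` does not match NameError; skipped.
3. `except NameError` matches → out = 98.
4. Remaining except clauses are skipped.
Result: 98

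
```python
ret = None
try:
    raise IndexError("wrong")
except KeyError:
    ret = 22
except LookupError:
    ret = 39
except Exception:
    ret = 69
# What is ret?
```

Step-by-step execution trace:
1. `raise IndexError(...)` raises IndexError.
2. `except KeyError` does not match (IndexError is not a subclass of KeyError); skipped.
3. `except LookupError` matches (IndexError is a subclass of LookupError) → ret = 39.
4. `except Exception` is not reached.
Result: 39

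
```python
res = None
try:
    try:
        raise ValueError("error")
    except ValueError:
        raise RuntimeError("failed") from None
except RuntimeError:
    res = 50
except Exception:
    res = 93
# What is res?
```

Step-by-step execution trace:
1. Inner try raises ValueError; inner `except ValueError` catches it.
2. `raise RuntimeError(...) from None` raises RuntimeError (from None suppresses __context__, but the active exception is still RuntimeError).
3. Outer `except RuntimeError` matches → res = 50.
4. `except Exception` is not reached.
Result: 50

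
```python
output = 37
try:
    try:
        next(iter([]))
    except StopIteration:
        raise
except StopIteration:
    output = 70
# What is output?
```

Step-by-step execution trace:
1. Inner try: `next(iter([]))` raises StopIteration.
2. Inner `except StopIteration` matches; bare `raise` re-raises the same StopIteration.
3. Outer `except StopIteration` matches → output = 70.
Result: 70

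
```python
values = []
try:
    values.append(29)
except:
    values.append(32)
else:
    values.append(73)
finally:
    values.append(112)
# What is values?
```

Step-by-step execution trace:
1. try: `values.append(29)` → values = [29]. No exception raised.
2. `except` is skipped.
3. `else` runs: `values.append(73)` → values = [29, 73].
4. `finally` always runs: `values.append(112)` → values = [29, 73, 112].
Result: [29, 73, 112]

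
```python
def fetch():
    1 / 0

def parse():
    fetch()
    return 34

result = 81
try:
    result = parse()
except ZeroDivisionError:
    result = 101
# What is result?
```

Step-by-step execution trace:
1. result starts at 81.
2. try: `parse()` calls `fetch()`.
3. `fetch()` evaluates `1 / 0`, which raises ZeroDivisionError; it propagates through parse (uncaught).
4. `return 34` in parse is not reached; the assignment to result does not complete.
5. `except ZeroDivisionError` matches → result = 101.
Result: 101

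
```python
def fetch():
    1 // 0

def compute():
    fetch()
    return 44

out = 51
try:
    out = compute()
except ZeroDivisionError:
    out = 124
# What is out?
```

Step-by-step execution trace:
1. out starts at 51.
2. try: `compute()` calls `fetch()`.
3. `fetch()` evaluates `1 // 0`, which raises ZeroDivisionError; it propagates through compute (uncaught).
4. `return 44` in compute is not reached; the assignment to out does not complete.
5. `except ZeroDivisionError` matches → out = 124.
Result: 124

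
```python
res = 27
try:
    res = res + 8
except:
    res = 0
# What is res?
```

Step-by-step execution trace:
1. res starts at 27.
2. try: `res = res + 8` → res = 35. No exception raised.
3. `except` is skipped.
Result: 35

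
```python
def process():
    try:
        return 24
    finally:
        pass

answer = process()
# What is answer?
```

Step-by-step execution trace:
1. `process()` enters try: `return 24` sets pending return value 24.
2. Before returning, `finally: pass` runs (no effect).
3. process() returns 24 → answer = 24.
Result: 24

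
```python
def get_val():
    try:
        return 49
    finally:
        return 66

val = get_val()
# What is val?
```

Step-by-step execution trace:
1. `get_val()` enters try: `return 49` sets pending return value 49.
2. Before returning, `finally: return 66` runs and overrides the pending return.
3. get_val() returns 66 → val = 66.
Result: 66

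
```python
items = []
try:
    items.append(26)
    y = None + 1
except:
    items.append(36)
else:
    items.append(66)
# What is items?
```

Step-by-step execution trace:
1. try: `items.append(26)` → items = [26].
2. `y = None + 1` raises TypeError.
3. bare `except` matches → `items.append(36)` → items = [26, 36].
4. `else` is skipped (an exception was raised).
Result: [26, 36]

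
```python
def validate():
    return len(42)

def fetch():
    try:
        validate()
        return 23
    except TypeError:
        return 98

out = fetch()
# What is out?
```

Step-by-step execution trace:
1. `fetch()` calls `validate()`.
2. `validate()` evaluates `len(42)`, which raises TypeError; it propagates to the caller.
3. `return 23` is not reached.
4. `except TypeError` in fetch matches → returns 98.
5. out = 98.
Result: 98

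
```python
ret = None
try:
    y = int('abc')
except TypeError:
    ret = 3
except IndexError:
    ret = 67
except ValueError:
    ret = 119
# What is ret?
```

Step-by-step execution trace:
1. `y = int('abc')` raises ValueError.
2. `except TypeError` does not match ValueError; skipped.
3. `except IndexError` does not match ValueError; skipped.
4. `except ValueError` matches → ret = 119.
Result: 119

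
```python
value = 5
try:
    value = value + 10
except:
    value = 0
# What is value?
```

Step-by-step execution trace:
1. value starts at 5.
2. try: `value = value + 10` → value = 15. No exception raised.
3. `except` is skipped.
Result: 15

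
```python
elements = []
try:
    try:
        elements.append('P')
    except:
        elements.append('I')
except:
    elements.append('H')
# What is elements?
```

Step-by-step execution trace:
1. Inner try: `elements.append('P')` → elements = ['P']. No exception raised.
2. Inner `except` is skipped.
3. Inner try completes normally; outer `except` is skipped.
Result: ['P']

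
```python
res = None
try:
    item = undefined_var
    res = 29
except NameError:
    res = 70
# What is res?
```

Step-by-step execution trace:
1. `item = undefined_var` raises NameError.
2. `res = 29` is not reached.
3. `except NameError` matches → res = 70.
Result: 70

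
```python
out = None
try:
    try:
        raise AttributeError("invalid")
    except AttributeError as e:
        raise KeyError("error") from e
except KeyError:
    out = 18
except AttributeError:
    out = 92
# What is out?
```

Step-by-step execution trace:
1. Inner try raises AttributeError; inner `except AttributeError as e` catches it.
2. `raise KeyError(...) from e` raises KeyError (AttributeError is attached as __cause__, but only KeyError is active).
3. Outer `except KeyError` matches → out = 18.
4. `except AttributeError` is not reached.
Result: 18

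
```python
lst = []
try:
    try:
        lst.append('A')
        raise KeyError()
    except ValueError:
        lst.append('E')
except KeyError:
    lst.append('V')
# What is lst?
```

Step-by-step execution trace:
1. Inner try: `lst.append('A')` → lst = ['A'].
2. `raise KeyError()` raises KeyError.
3. Inner `except ValueError` does not match KeyError; exception propagates to outer try.
4. Outer `except KeyError` matches → `lst.append('V')` → lst = ['A', 'V'].
Result: ['A', 'V']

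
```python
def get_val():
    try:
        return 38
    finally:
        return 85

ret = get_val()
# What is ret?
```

Step-by-step execution trace:
1. `get_val()` enters try: `return 38` sets pending return value 38.
2. Before returning, `finally: return 85` runs and overrides the pending return.
3. get_val() returns 85 → ret = 85.
Result: 85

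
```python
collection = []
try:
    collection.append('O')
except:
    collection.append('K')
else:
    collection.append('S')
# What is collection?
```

Step-by-step execution trace:
1. try: `collection.append('O')` → collection = ['O']. No exception raised.
2. `except` is skipped.
3. `else` runs (try completed without exception): `collection.append('S')` → collection = ['O', 'S'].
Result: ['O', 'S']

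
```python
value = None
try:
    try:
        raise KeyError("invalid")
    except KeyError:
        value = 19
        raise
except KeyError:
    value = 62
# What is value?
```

Step-by-step execution trace:
1. Inner try: `raise KeyError("invalid")` raises KeyError.
2. Inner `except KeyError` matches → value = 19.
3. bare `raise` re-raises the same KeyError.
4. Outer `except KeyError` matches → value = 62.
Result: 62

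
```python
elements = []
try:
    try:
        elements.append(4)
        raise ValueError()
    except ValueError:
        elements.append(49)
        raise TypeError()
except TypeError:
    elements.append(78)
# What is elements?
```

Step-by-step execution trace:
1. Inner try: `elements.append(4)` → elements = [4].
2. `raise ValueError()` raises ValueError.
3. Inner `except ValueError` matches → `elements.append(49)` → elements = [4, 49].
4. `raise TypeError()` raises TypeError; propagates to outer try.
5. Outer `except TypeError` matches → `elements.append(78)` → elements = [4, 49, 78].
Result: [4, 49, 78]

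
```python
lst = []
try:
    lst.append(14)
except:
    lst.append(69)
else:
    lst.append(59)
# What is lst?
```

Step-by-step execution trace:
1. try: `lst.append(14)` → lst = [14]. No exception raised.
2. `except` is skipped.
3. `else` runs (try completed without exception): `lst.append(59)` → lst = [14, 59].
Result: [14, 59]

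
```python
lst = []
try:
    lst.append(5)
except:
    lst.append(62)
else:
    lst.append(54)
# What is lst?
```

Step-by-step execution trace:
1. try: `lst.append(5)` → lst = [5]. No exception raised.
2. `except` is skipped.
3. `else` runs (try completed without exception): `lst.append(54)` → lst = [5, 54].
Result: [5, 54]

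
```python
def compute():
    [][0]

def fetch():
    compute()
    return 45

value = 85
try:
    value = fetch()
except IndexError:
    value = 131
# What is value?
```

Step-by-step execution trace:
1. value starts at 85.
2. try: `fetch()` calls `compute()`.
3. `compute()` evaluates `[][0]`, which raises IndexError; it propagates through fetch (uncaught).
4. `return 45` in fetch is not reached; the assignment to value does not complete.
5. `except IndexError` matches → value = 131.
Result: 131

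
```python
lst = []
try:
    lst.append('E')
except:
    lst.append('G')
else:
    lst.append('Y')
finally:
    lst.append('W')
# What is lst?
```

Step-by-step execution trace:
1. try: `lst.append('E')` → lst = ['E']. No exception raised.
2. `except` is skipped.
3. `else` runs: `lst.append('Y')` → lst = ['E', 'Y'].
4. `finally` always runs: `lst.append('W')` → lst = ['E', 'Y', 'W'].
Result: ['E', 'Y', 'W']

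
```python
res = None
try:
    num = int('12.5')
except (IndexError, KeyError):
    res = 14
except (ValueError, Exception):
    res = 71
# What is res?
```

Step-by-step execution trace:
1. `num = int('12.5')` raises ValueError.
2. `except (IndexError, KeyError)` does not match ValueError; skipped.
3. `except (ValueError, Exception)` matches (ValueError is in the tuple) → res = 71.
Result: 71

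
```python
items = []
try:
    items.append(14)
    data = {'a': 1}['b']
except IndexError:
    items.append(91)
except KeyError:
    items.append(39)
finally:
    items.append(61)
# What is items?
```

Step-by-step execution trace:
1. try: `items.append(14)` → items = [14].
2. `data = {'a': 1}['b']` raises KeyError.
3. `except IndexError` does not match KeyError; skipped.
4. `except KeyError` matches → `items.append(39)` → items = [14, 39].
5. finally always runs: `items.append(61)` → items = [14, 39, 61].
Result: [14, 39, 61]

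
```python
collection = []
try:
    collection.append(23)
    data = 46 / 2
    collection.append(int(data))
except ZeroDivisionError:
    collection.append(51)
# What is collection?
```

Step-by-step execution trace:
1. try: `collection.append(23)` → collection = [23].
2. `data = 46 / 2` → data = 23.0. No exception raised.
3. `collection.append(int(data))` → collection = [23, 23].
4. `except ZeroDivisionError` is skipped (no exception was raised).
Result: [23, 23]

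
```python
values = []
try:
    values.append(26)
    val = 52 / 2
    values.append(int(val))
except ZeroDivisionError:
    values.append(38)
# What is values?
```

Step-by-step execution trace:
1. try: `values.append(26)` → values = [26].
2. `val = 52 / 2` → val = 26.0. No exception raised.
3. `values.append(int(val))` → values = [26, 26].
4. `except ZeroDivisionError` is skipped (no exception was raised).
Result: [26, 26]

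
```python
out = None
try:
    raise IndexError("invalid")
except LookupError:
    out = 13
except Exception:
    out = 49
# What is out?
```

Step-by-step execution trace:
1. `raise IndexError(...)` raises IndexError.
2. `except LookupError` matches (IndexError is a subclass of LookupError) → out = 13.
3. `except Exception` is not reached.
Result: 13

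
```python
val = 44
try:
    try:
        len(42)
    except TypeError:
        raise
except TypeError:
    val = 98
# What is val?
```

Step-by-step execution trace:
1. Inner try: `len(42)` raises TypeError.
2. Inner `except TypeError` matches; bare `raise` re-raises the same TypeError.
3. Outer `except TypeError` matches → val = 98.
Result: 98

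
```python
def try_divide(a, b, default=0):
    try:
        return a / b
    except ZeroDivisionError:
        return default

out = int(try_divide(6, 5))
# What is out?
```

Step-by-step execution trace:
1. `try_divide(6, 5)` enters try: `return 6 / 5` → returns 1.2. No exception raised.
2. `except ZeroDivisionError` is skipped.
3. `int(1.2)` → 1 → out = 1.
Result: 1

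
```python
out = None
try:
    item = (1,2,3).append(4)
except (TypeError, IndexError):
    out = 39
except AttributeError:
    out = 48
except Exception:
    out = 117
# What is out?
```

Step-by-step execution trace:
1. `item = (1,2,3).append(4)` raises AttributeError.
2. `except (TypeError, IndexError)` does not match AttributeError; skipped.
3. `except AttributeError` matches (exact type match) → out = 48.
4. `except Exception` is not reached.
Result: 48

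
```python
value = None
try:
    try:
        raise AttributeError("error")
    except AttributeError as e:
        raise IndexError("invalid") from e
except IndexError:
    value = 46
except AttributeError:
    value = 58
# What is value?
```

Step-by-step execution trace:
1. Inner try raises AttributeError; inner `except AttributeError as e` catches it.
2. `raise IndexError(...) from e` raises IndexError (AttributeError is attached as __cause__, but only IndexError is active).
3. Outer `except IndexError` matches → value = 46.
4. `except AttributeError` is not reached.
Result: 46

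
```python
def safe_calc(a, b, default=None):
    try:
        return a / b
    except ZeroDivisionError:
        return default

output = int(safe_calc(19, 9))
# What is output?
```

Step-by-step execution trace:
1. `safe_calc(19, 9)` enters try: `return 19 / 9` → returns 2.111111111111111. No exception raised.
2. `except ZeroDivisionError` is skipped.
3. `int(2.111111111111111)` → 2 → output = 2.
Result: 2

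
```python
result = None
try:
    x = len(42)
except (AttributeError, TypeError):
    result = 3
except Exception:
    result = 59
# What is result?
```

Step-by-step execution trace:
1. `x = len(42)` raises TypeError.
2. `except (AttributeError, TypeError)` matches (TypeError is in the tuple) → result = 3.
3. `except Exception` is not reached.
Result: 3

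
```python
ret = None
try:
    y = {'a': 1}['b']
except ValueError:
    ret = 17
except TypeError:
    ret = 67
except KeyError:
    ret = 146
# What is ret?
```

Step-by-step execution trace:
1. `y = {'a': 1}['b']` raises KeyError.
2. `except ValueError` does not match KeyError; skipped.
3. `except TypeError` does not match KeyError; skipped.
4. `except KeyError` matches → ret = 146.
Result: 146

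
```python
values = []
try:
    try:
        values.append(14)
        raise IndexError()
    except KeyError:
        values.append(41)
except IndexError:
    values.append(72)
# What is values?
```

Step-by-step execution trace:
1. Inner try: `values.append(14)` → values = [14].
2. `raise IndexError()` raises IndexError.
3. Inner `except KeyError` does not match IndexError; exception propagates to outer try.
4. Outer `except IndexError` matches → `values.append(72)` → values = [14, 72].
Result: [14, 72]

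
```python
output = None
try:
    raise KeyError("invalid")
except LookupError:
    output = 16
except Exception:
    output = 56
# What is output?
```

Step-by-step execution trace:
1. `raise KeyError(...)` raises KeyError.
2. `except LookupError` matches (KeyError is a subclass of LookupError) → output = 16.
3. `except Exception` is not reached.
Result: 16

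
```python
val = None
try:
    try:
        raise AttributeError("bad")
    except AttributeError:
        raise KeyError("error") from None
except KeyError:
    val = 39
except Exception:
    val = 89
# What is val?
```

Step-by-step execution trace:
1. Inner try raises AttributeError; inner `except AttributeError` catches it.
2. `raise KeyError(...) from None` raises KeyError (from None suppresses __context__, but the active exception is still KeyError).
3. Outer `except KeyError` matches → val = 39.
4. `except Exception` is not reached.
Result: 39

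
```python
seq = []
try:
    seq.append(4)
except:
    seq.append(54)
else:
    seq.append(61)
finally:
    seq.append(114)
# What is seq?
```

Step-by-step execution trace:
1. try: `seq.append(4)` → seq = [4]. No exception raised.
2. `except` is skipped.
3. `else` runs: `seq.append(61)` → seq = [4, 61].
4. `finally` always runs: `seq.append(114)` → seq = [4, 61, 114].
Result: [4, 61, 114]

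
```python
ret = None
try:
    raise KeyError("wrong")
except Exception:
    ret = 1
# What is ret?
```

Step-by-step execution trace:
1. `raise KeyError(...)` raises KeyError.
2. `except Exception` matches (KeyError is a subclass of Exception) → ret = 1.
Result: 1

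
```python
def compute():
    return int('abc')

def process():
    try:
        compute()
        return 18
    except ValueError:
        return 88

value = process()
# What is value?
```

Step-by-step execution trace:
1. `process()` calls `compute()`.
2. `compute()` evaluates `int('abc')`, which raises ValueError; it propagates to the caller.
3. `return 18` is not reached.
4. `except ValueError` in process matches → returns 88.
5. value = 88.
Result: 88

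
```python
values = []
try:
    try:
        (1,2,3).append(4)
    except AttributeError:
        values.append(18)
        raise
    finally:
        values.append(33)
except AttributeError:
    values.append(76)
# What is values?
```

Step-by-step execution trace:
1. Inner try: `(1,2,3).append(4)` raises AttributeError.
2. Inner `except AttributeError` matches → `values.append(18)` → values = [18].
3. bare `raise` re-raises AttributeError.
4. Inner `finally` runs during unwinding: `values.append(33)` → values = [18, 33].
5. Outer `except AttributeError` matches → `values.append(76)` → values = [18, 33, 76].
Result: [18, 33, 76]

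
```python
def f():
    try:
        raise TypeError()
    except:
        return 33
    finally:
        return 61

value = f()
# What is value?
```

Step-by-step execution trace:
1. `f()` enters try: `raise TypeError()` raises TypeError.
2. bare `except` matches → `return 33` sets pending return value 33.
3. Before returning, `finally: return 61` runs and overrides the pending return.
4. f() returns 61 → value = 61.
Result: 61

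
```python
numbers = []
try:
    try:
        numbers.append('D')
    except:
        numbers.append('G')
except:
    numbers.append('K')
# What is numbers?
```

Step-by-step execution trace:
1. Inner try: `numbers.append('D')` → numbers = ['D']. No exception raised.
2. Inner `except` is skipped.
3. Inner try completes normally; outer `except` is skipped.
Result: ['D']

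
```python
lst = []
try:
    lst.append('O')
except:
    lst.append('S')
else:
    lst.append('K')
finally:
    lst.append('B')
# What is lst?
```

Step-by-step execution trace:
1. try: `lst.append('O')` → lst = ['O']. No exception raised.
2. `except` is skipped.
3. `else` runs: `lst.append('K')` → lst = ['O', 'K'].
4. `finally` always runs: `lst.append('B')` → lst = ['O', 'K', 'B'].
Result: ['O', 'K', 'B']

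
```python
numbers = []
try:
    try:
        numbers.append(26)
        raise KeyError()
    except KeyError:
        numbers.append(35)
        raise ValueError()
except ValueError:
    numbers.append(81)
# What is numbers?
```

Step-by-step execution trace:
1. Inner try: `numbers.append(26)` → numbers = [26].
2. `raise KeyError()` raises KeyError.
3. Inner `except KeyError` matches → `numbers.append(35)` → numbers = [26, 35].
4. `raise ValueError()` raises ValueError; propagates to outer try.
5. Outer `except ValueError` matches → `numbers.append(81)` → numbers = [26, 35, 81].
Result: [26, 35, 81]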